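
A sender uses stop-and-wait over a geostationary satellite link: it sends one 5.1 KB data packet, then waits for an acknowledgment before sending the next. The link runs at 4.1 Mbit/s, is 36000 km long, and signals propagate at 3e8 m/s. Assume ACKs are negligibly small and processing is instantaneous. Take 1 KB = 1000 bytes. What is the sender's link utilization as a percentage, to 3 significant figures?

3.98 %

t_tx = L/R = 40800/4.1e+06 = 0.00995122 s.
t_prop = 36000000/300000000 = 0.12 s; RTT = 0.24 s.
Cycle = t_tx + RTT = 0.249951 s.
Utilization = t_tx / cycle = 0.00995122/0.249951 = 3.98 %.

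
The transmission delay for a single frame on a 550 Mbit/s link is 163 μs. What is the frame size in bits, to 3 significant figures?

L = R × t_tx = 550000000 b/s × 0.000163 s = 89650 bits.

89700 bits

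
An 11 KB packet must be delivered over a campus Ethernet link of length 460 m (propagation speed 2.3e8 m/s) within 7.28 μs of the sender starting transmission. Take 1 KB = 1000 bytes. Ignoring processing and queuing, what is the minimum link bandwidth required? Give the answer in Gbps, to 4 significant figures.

16.67 Gbps

L = 88000 bits.
Propagation delay = 460 / 2.3e+08 = 2 μs.
Transmission budget = 7.28 − 2 = 5.28 μs.
R ≥ L / t_tx = 88000 bits / 5.28e-06 s = 16.67 Gbps.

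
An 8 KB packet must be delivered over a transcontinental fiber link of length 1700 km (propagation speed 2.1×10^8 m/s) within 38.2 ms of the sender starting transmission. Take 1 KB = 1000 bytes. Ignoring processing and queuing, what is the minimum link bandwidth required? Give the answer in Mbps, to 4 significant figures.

L = 64000 bits.
Propagation delay = 1700000 / 210000000 = 8.09524 ms.
Transmission budget = 38.2 − 8.09524 = 30.1048 ms.
R ≥ L / t_tx = 64000 bits / 0.0301048 s = 2.126 Mbps.

2.126 Mbps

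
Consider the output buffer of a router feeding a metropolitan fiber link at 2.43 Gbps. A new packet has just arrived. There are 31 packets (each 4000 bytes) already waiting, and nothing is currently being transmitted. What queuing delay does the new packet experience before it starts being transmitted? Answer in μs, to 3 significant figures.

Each queued packet: L/R = 32000/2430000000 = 13.1687 μs.
31 queued → 408.23 μs.
Queuing delay = 408 μs.

408 μs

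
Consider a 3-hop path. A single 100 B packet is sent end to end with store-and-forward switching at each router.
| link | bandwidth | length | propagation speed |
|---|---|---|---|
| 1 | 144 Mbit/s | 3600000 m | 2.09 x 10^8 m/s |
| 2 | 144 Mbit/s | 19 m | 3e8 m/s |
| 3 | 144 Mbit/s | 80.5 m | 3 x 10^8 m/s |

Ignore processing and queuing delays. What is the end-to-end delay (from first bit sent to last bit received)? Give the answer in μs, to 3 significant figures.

17200 μs

L = 100 × 8 = 800 bits.
Transmission delay per hop = L/R = 800/144000000 = 5.55556 μs; 3 hops → 16.6667 μs.
Propagation delays (d/s per hop): 17224.9, 0.0633333, 0.268333 μs; sum = 17225.2 μs.
End-to-end = 17200 μs.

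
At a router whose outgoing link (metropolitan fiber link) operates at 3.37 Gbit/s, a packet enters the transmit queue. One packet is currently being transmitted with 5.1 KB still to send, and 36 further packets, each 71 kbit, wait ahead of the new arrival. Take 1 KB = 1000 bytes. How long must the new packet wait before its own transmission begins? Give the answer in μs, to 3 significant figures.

Each queued packet: L/R = 71000/3370000000 = 21.0682 μs.
36 queued → 758.457 μs.
Plus remaining 40800 bits of current packet: 12.1068 μs.
Queuing delay = 771 μs.

771 μs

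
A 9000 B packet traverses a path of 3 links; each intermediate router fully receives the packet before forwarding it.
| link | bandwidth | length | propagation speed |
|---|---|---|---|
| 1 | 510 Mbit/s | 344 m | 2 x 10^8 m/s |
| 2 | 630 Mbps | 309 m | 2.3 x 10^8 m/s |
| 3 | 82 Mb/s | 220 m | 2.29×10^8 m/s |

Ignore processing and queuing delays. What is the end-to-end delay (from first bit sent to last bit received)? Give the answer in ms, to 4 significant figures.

L = 9000 × 8 = 72000 bits.
Transmission delays (L/R per hop): 0.141176, 0.114286, 0.878049 ms; sum = 1.13351 ms.
Propagation delays (d/s per hop): 0.00172, 0.00134348, 0.000960699 ms; sum = 0.00402418 ms.
End-to-end = 1.138 ms.

1.138 ms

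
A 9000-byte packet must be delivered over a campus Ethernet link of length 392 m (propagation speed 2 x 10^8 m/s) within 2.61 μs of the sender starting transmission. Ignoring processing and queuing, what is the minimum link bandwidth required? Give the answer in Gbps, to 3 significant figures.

L = 72000 bits.
Propagation delay = 392 / 200000000 = 1.96 μs.
Transmission budget = 2.61 − 1.96 = 0.65 μs.
R ≥ L / t_tx = 72000 bits / 6.5e-07 s = 111 Gbps.

111 Gbps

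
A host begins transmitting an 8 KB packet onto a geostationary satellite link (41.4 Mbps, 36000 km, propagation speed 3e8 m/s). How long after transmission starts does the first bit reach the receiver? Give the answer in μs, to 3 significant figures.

First bit experiences only propagation delay: d/s = 36000000/300000000 = 120000 μs.

120000 μs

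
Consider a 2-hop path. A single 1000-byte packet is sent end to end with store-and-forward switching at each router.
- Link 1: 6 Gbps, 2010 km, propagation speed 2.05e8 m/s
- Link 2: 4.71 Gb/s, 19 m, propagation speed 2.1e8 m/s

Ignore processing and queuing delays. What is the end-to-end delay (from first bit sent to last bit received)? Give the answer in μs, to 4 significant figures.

L = 1000 × 8 = 8000 bits.
Transmission delays (L/R per hop): 1.33333, 1.69851 μs; sum = 3.03185 μs.
Propagation delays (d/s per hop): 9804.88, 0.0904762 μs; sum = 9804.97 μs.
End-to-end = 9808 μs.

9808 μs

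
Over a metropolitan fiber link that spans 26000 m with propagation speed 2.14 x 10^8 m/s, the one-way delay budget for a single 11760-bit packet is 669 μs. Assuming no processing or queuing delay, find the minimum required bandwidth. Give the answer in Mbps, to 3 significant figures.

Propagation delay = 26000 / 214000000 = 121.495 μs.
Transmission budget = 669 − 121.495 = 547.505 μs.
R ≥ L / t_tx = 11760 bits / 0.000547505 s = 21.5 Mbps.

21.5 Mbps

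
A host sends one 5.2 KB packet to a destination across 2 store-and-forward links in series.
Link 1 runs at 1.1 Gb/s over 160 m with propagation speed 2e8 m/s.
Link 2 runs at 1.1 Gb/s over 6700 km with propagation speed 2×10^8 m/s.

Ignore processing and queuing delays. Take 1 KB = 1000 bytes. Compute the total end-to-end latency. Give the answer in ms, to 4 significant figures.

33.58 ms

L = 41600 bits.
Transmission delay per hop = L/R = 41600/1100000000 = 0.0378182 ms; 2 hops → 0.0756364 ms.
Propagation delays (d/s per hop): 0.0008, 33.5 ms; sum = 33.5008 ms.
End-to-end = 33.58 ms.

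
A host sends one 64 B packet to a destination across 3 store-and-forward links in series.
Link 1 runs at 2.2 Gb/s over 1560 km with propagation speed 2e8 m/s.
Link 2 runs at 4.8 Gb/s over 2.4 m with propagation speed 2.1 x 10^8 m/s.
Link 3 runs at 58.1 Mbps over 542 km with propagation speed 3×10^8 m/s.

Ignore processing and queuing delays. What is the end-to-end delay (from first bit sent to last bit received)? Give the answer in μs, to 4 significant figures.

9616 μs

L = 64 × 8 = 512 bits.
Transmission delays (L/R per hop): 0.232727, 0.106667, 8.81239 μs; sum = 9.15179 μs.
Propagation delays (d/s per hop): 7800, 0.0114286, 1806.67 μs; sum = 9606.68 μs.
End-to-end = 9616 μs.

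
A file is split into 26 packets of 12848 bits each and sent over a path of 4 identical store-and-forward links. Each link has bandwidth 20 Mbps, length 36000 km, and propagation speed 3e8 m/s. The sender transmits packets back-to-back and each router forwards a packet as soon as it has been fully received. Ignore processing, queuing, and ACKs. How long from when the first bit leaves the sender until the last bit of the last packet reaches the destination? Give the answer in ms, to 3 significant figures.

499 ms

Per-hop transmission t_tx = L/R = 12848/20000000 = 0.6424 ms.
Per-hop propagation t_prop = 36000000/300000000 = 120 ms.
Pipeline fill: first packet needs 4·t_tx to clear all hops; remaining 25 packets each add one t_tx.
Total = (4+26-1)·t_tx + 4·t_prop = 29·0.6424 + 4·120 = 499 ms.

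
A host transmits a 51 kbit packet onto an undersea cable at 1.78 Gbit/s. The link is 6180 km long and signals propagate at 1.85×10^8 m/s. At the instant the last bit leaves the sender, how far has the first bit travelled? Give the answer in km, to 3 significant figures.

t_tx = L/R = 51000/1780000000 = 2.86517e-05 s.
Distance = s × t_tx = 185000000 × 2.86517e-05 = 5.30 km.

5.30 km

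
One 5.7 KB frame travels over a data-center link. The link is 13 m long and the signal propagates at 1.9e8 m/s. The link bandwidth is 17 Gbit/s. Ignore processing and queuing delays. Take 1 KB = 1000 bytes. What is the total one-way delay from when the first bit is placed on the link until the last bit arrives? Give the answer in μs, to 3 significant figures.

2.75 μs

L = 45600 bits.
Transmission delay = L/R = 45600 / 17000000000 = 2.68235 μs.
Propagation delay = d/s = 13 m / 190000000 m/s = 0.0684211 μs.
Total = 2.75 μs.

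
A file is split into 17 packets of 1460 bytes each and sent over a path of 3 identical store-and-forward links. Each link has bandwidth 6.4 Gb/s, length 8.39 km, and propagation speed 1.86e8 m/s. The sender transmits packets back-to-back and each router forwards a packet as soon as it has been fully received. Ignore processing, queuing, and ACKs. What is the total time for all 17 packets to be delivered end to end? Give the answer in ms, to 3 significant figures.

0.170 ms

Per-hop transmission t_tx = L/R = 11680/6400000000 = 0.001825 ms.
Per-hop propagation t_prop = 8390/186000000 = 0.0451075 ms.
Pipeline fill: first packet needs 3·t_tx to clear all hops; remaining 16 packets each add one t_tx.
Total = (3+17-1)·t_tx + 3·t_prop = 19·0.001825 + 3·0.0451075 = 0.170 ms.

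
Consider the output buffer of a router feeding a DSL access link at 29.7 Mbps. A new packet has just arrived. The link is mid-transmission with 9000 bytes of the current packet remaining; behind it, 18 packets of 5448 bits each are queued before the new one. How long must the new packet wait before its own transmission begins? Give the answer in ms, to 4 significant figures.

Each queued packet: L/R = 5448/29700000 = 0.183434 ms.
18 queued → 3.30182 ms.
Plus remaining 72000 bits of current packet: 2.42424 ms.
Queuing delay = 5.726 ms.

5.726 ms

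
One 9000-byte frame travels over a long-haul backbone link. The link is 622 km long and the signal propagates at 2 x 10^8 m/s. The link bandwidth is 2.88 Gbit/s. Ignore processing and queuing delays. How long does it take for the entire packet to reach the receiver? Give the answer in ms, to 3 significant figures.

3.14 ms

L = 9000 × 8 = 72000 bits.
Transmission delay = L/R = 72000 / 2880000000 = 0.025 ms.
Propagation delay = d/s = 622000 m / 200000000 m/s = 3.11 ms.
Total = 3.14 ms.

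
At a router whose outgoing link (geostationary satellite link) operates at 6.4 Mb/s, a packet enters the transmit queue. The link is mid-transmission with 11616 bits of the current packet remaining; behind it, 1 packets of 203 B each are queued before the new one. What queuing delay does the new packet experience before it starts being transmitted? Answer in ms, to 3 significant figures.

Each queued packet: L/R = 1624/6400000 = 0.25375 ms.
1 queued → 0.25375 ms.
Plus remaining 11616 bits of current packet: 1.815 ms.
Queuing delay = 2.07 ms.

2.07 ms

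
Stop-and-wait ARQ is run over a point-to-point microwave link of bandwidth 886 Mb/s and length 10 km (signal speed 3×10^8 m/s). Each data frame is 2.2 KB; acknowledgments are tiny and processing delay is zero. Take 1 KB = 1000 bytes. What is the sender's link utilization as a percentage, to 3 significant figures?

23.0 %

t_tx = L/R = 17600/886000000 = 1.98646e-05 s.
t_prop = 10000/300000000 = 3.33333e-05 s; RTT = 6.66667e-05 s.
Cycle = t_tx + RTT = 8.65312e-05 s.
Utilization = t_tx / cycle = 1.98646e-05/8.65312e-05 = 23.0 %.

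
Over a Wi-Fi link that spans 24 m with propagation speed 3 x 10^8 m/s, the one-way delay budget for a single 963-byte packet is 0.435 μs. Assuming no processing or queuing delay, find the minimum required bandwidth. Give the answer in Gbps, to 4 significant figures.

L = 7704 bits.
Propagation delay = 24 / 300000000 = 0.08 μs.
Transmission budget = 0.435 − 0.08 = 0.355 μs.
R ≥ L / t_tx = 7704 bits / 3.55e-07 s = 21.70 Gbps.

21.70 Gbps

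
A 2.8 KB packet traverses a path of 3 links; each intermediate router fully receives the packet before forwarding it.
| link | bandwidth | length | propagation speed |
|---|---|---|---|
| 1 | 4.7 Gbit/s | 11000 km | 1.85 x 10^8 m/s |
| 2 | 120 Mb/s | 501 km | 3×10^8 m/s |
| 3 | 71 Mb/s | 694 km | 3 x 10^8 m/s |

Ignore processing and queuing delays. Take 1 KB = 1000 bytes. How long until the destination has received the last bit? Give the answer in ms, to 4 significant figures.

L = 22400 bits.
Transmission delays (L/R per hop): 0.00476596, 0.186667, 0.315493 ms; sum = 0.506926 ms.
Propagation delays (d/s per hop): 59.4595, 1.67, 2.31333 ms; sum = 63.4428 ms.
End-to-end = 63.95 ms.

63.95 ms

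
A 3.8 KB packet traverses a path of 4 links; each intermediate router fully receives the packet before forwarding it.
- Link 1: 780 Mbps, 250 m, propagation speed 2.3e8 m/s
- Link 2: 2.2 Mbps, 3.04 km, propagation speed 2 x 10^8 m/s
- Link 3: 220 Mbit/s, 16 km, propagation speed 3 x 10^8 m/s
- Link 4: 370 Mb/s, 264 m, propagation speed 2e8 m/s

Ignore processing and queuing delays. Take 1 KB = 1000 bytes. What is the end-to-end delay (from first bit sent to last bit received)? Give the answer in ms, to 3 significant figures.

14.1 ms

L = 30400 bits.
Transmission delays (L/R per hop): 0.0389744, 13.8182, 0.138182, 0.0821622 ms; sum = 14.0775 ms.
Propagation delays (d/s per hop): 0.00108696, 0.0152, 0.0533333, 0.00132 ms; sum = 0.0709403 ms.
End-to-end = 14.1 ms.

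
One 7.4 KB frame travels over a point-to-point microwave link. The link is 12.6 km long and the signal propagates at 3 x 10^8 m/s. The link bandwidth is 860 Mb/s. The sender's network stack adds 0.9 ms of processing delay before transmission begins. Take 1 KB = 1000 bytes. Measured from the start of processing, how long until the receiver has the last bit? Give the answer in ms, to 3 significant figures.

1.01 ms

L = 59200 bits.
Transmission delay = L/R = 59200 / 860000000 = 0.0688372 ms.
Propagation delay = d/s = 12600 m / 300000000 m/s = 0.042 ms.
Plus processing delay 0.9 ms = 0.9 ms.
Total = 1.01 ms.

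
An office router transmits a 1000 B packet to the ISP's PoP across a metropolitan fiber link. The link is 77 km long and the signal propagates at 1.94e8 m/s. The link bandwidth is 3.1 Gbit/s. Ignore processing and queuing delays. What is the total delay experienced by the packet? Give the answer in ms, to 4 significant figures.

L = 1000 × 8 = 8000 bits.
Transmission delay = L/R = 8000 / 3100000000 = 0.00258065 ms.
Propagation delay = d/s = 77000 m / 194000000 m/s = 0.396907 ms.
Total = 0.3995 ms.

0.3995 ms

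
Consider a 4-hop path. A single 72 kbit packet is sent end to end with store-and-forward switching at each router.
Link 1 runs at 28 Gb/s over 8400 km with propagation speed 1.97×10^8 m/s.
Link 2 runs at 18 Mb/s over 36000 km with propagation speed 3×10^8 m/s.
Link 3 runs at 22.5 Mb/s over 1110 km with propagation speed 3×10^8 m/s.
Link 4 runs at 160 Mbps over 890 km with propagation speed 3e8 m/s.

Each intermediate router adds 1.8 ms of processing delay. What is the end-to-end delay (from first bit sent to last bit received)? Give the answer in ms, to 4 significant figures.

L = 72000 bits.
Transmission delays (L/R per hop): 0.00257143, 4, 3.2, 0.45 ms; sum = 7.65257 ms.
Propagation delays (d/s per hop): 42.6396, 120, 3.7, 2.96667 ms; sum = 169.306 ms.
Processing at 3 router(s): 3 × 1.8 ms = 5.4 ms.
End-to-end = 182.4 ms.

182.4 ms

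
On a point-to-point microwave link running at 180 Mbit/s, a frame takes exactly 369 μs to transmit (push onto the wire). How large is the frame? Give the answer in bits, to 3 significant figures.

66400 bits

L = R × t_tx = 180000000 b/s × 0.000369 s = 66420 bits.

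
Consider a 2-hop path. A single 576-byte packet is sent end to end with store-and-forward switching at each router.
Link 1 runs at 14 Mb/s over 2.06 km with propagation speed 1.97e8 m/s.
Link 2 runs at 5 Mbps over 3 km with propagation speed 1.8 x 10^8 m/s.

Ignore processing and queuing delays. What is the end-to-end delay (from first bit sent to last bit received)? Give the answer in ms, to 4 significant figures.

L = 576 × 8 = 4608 bits.
Transmission delays (L/R per hop): 0.329143, 0.9216 ms; sum = 1.25074 ms.
Propagation delays (d/s per hop): 0.0104569, 0.0166667 ms; sum = 0.0271235 ms.
End-to-end = 1.278 ms.

1.278 ms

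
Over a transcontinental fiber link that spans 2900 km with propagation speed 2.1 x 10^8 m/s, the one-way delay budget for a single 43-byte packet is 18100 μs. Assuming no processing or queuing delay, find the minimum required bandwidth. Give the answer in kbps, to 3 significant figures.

80.2 kbps

L = 344 bits.
Propagation delay = 2900000 / 210000000 = 13809.5 μs.
Transmission budget = 18100 − 13809.5 = 4290.48 μs.
R ≥ L / t_tx = 344 bits / 0.00429048 s = 80.2 kbps.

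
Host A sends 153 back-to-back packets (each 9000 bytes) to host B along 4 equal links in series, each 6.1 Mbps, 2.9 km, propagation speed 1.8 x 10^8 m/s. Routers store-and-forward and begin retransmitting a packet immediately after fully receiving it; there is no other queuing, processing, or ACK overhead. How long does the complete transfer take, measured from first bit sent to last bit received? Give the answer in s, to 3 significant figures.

1.84 s

Per-hop transmission t_tx = L/R = 72000/6100000 = 0.0118033 s.
Per-hop propagation t_prop = 2900/180000000 = 1.61111e-05 s.
Pipeline fill: first packet needs 4·t_tx to clear all hops; remaining 152 packets each add one t_tx.
Total = (4+153-1)·t_tx + 4·t_prop = 156·0.0118033 + 4·1.61111e-05 = 1.84 s.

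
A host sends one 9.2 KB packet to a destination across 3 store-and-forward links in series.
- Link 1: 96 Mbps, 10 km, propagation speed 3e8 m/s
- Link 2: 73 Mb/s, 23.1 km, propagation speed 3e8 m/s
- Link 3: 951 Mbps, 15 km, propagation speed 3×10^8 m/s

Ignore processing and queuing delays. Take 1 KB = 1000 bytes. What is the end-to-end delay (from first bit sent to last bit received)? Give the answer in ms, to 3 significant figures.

2.01 ms

L = 73600 bits.
Transmission delays (L/R per hop): 0.766667, 1.00822, 0.0773922 ms; sum = 1.85228 ms.
Propagation delays (d/s per hop): 0.0333333, 0.077, 0.05 ms; sum = 0.160333 ms.
End-to-end = 2.01 ms.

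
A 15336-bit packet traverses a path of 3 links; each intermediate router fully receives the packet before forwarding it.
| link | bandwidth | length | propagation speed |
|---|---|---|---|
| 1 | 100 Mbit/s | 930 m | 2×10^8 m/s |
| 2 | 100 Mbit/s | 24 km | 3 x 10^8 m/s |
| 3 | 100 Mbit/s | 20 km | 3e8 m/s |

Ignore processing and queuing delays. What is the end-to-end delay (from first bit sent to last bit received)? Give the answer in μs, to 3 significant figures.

Transmission delay per hop = L/R = 15336/100000000 = 153.36 μs; 3 hops → 460.08 μs.
Propagation delays (d/s per hop): 4.65, 80, 66.6667 μs; sum = 151.317 μs.
End-to-end = 611 μs.

611 μs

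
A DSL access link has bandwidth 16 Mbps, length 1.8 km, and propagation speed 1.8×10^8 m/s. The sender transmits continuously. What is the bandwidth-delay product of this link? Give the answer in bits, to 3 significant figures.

Propagation delay = 1800 / 180000000 = 1e-05 s.
BDP = R × t_prop = 16000000 × 1e-05 = 160 bits.

160 bits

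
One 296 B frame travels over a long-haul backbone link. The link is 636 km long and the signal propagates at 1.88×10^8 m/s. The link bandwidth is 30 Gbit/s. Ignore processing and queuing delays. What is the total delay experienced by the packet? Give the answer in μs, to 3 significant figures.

L = 296 × 8 = 2368 bits.
Transmission delay = L/R = 2368 / 30000000000 = 0.0789333 μs.
Propagation delay = d/s = 636000 m / 188000000 m/s = 3382.98 μs.
Total = 3380 μs.

3380 μs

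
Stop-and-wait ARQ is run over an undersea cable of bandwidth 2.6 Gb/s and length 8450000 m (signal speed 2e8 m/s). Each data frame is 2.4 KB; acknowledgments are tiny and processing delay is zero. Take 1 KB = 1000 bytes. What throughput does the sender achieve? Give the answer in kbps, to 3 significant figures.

227 kbps

t_tx = L/R = 19200/2600000000 = 7.38462e-06 s.
t_prop = 8450000/200000000 = 0.04225 s; RTT = 0.0845 s.
Cycle = t_tx + RTT = 0.0845074 s.
Throughput = L / cycle = 19200 / 0.0845074 = 227 kbps.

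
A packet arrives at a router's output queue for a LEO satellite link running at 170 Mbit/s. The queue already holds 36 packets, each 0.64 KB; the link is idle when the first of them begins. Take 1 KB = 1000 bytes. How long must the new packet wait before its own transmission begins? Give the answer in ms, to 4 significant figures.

1.084 ms

Each queued packet: L/R = 5120/170000000 = 0.0301176 ms.
36 queued → 1.08424 ms.
Queuing delay = 1.084 ms.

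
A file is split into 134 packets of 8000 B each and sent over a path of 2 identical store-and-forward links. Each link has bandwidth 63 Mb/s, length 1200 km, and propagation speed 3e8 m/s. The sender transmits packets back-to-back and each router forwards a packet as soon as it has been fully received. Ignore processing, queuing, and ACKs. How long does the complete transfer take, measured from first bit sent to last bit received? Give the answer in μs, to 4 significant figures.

Per-hop transmission t_tx = L/R = 64000/63000000 = 1015.87 μs.
Per-hop propagation t_prop = 1200000/300000000 = 4000 μs.
Pipeline fill: first packet needs 2·t_tx to clear all hops; remaining 133 packets each add one t_tx.
Total = (2+134-1)·t_tx + 2·t_prop = 135·1015.87 + 2·4000 = 145100 μs.

145100 μs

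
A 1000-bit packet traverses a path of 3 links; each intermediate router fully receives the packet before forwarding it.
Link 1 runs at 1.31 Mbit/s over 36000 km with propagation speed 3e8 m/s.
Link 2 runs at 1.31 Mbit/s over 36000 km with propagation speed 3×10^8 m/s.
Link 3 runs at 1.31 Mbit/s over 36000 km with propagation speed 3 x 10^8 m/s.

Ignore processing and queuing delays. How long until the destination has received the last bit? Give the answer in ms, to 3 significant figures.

362 ms

Transmission delay per hop = L/R = 1000/1310000 = 0.763359 ms; 3 hops → 2.29008 ms.
Propagation delays (d/s per hop): 120, 120, 120 ms; sum = 360 ms.
End-to-end = 362 ms.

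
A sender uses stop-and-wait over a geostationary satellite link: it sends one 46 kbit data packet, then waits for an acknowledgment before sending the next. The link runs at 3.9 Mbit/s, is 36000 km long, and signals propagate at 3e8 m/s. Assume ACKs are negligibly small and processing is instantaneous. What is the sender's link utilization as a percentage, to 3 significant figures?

4.68 %

t_tx = L/R = 46000/3900000 = 0.0117949 s.
t_prop = 36000000/300000000 = 0.12 s; RTT = 0.24 s.
Cycle = t_tx + RTT = 0.251795 s.
Utilization = t_tx / cycle = 0.0117949/0.251795 = 4.68 %.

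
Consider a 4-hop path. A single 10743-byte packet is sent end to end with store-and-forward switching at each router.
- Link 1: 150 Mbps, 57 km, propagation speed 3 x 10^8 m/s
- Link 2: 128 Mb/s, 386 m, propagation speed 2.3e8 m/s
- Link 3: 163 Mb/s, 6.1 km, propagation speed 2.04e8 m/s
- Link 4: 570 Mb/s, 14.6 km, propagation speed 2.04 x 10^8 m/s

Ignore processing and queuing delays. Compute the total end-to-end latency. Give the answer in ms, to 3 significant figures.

L = 10743 × 8 = 85944 bits.
Transmission delays (L/R per hop): 0.57296, 0.671438, 0.527264, 0.150779 ms; sum = 1.92244 ms.
Propagation delays (d/s per hop): 0.19, 0.00167826, 0.029902, 0.0715686 ms; sum = 0.293149 ms.
End-to-end = 2.22 ms.

2.22 ms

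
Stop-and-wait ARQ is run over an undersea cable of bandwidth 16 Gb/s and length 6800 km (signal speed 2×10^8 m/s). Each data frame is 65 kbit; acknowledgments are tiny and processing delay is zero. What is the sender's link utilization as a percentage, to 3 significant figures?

0.00597 %

t_tx = L/R = 65000/16000000000 = 4.0625e-06 s.
t_prop = 6800000/200000000 = 0.034 s; RTT = 0.068 s.
Cycle = t_tx + RTT = 0.0680041 s.
Utilization = t_tx / cycle = 4.0625e-06/0.0680041 = 0.00597 %.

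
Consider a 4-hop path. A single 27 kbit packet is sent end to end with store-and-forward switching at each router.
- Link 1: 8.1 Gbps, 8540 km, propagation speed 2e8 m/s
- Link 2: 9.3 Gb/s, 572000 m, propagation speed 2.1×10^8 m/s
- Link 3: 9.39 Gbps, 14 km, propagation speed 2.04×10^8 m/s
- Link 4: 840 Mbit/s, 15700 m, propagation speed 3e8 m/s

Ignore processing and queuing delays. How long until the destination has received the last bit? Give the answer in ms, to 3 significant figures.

L = 27000 bits.
Transmission delays (L/R per hop): 0.00333333, 0.00290323, 0.0028754, 0.0321429 ms; sum = 0.0412548 ms.
Propagation delays (d/s per hop): 42.7, 2.72381, 0.0686275, 0.0523333 ms; sum = 45.5448 ms.
End-to-end = 45.6 ms.

45.6 ms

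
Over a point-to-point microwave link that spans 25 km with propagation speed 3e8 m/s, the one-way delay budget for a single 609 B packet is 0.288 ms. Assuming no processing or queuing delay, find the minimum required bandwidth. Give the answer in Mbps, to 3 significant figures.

23.8 Mbps

L = 4872 bits.
Propagation delay = 25000 / 300000000 = 0.0833333 ms.
Transmission budget = 0.288 − 0.0833333 = 0.204667 ms.
R ≥ L / t_tx = 4872 bits / 0.000204667 s = 23.8 Mbps.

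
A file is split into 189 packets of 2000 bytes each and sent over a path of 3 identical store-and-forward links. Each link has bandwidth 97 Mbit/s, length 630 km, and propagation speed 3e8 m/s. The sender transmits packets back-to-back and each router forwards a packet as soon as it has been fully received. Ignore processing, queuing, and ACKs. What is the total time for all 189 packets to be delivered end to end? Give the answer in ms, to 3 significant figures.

37.8 ms

Per-hop transmission t_tx = L/R = 16000/97000000 = 0.164948 ms.
Per-hop propagation t_prop = 630000/300000000 = 2.1 ms.
Pipeline fill: first packet needs 3·t_tx to clear all hops; remaining 188 packets each add one t_tx.
Total = (3+189-1)·t_tx + 3·t_prop = 191·0.164948 + 3·2.1 = 37.8 ms.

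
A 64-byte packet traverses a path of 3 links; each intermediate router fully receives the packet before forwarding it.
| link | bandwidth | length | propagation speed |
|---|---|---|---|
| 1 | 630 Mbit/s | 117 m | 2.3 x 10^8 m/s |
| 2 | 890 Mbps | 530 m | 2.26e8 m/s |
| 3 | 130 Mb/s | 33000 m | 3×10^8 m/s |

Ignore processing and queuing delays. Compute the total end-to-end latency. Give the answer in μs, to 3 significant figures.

118 μs

L = 64 × 8 = 512 bits.
Transmission delays (L/R per hop): 0.812698, 0.575281, 3.93846 μs; sum = 5.32644 μs.
Propagation delays (d/s per hop): 0.508696, 2.34513, 110 μs; sum = 112.854 μs.
End-to-end = 118 μs.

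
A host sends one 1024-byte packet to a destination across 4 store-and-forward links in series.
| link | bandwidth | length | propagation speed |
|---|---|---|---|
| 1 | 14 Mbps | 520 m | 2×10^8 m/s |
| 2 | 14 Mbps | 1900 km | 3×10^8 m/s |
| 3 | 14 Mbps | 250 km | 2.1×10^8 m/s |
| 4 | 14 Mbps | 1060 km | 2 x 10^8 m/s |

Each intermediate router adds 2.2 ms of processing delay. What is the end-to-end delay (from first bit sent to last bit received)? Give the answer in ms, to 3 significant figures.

L = 1024 × 8 = 8192 bits.
Transmission delay per hop = L/R = 8192/14000000 = 0.585143 ms; 4 hops → 2.34057 ms.
Propagation delays (d/s per hop): 0.0026, 6.33333, 1.19048, 5.3 ms; sum = 12.8264 ms.
Processing at 3 router(s): 3 × 2.2 ms = 6.6 ms.
End-to-end = 21.8 ms.

21.8 ms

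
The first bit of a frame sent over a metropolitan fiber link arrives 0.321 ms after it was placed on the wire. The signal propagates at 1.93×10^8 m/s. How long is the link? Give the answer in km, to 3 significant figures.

d = s × t_prop = 193000000 × 0.000321 = 62.0 km.

62.0 km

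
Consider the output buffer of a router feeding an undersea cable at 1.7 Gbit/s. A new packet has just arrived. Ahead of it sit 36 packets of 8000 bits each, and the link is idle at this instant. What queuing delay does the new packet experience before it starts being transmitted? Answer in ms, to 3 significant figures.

0.169 ms

Each queued packet: L/R = 8000/1700000000 = 0.00470588 ms.
36 queued → 0.169412 ms.
Queuing delay = 0.169 ms.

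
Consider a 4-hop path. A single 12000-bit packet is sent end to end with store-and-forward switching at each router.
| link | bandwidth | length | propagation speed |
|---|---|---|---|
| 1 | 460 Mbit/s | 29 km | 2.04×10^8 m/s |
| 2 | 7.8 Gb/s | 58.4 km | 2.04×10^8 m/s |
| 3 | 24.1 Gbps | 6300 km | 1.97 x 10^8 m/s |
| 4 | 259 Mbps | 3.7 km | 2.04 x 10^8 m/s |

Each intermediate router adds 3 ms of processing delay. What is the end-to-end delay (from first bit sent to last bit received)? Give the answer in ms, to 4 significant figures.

Transmission delays (L/R per hop): 0.026087, 0.00153846, 0.000497925, 0.046332 ms; sum = 0.0744554 ms.
Propagation delays (d/s per hop): 0.142157, 0.286275, 31.9797, 0.0181373 ms; sum = 32.4263 ms.
Processing at 3 router(s): 3 × 3 ms = 9 ms.
End-to-end = 41.50 ms.

41.50 ms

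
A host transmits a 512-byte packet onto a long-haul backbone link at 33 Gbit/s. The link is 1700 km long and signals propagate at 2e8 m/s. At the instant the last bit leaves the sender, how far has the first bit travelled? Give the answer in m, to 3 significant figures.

t_tx = L/R = 4096/33000000000 = 1.24121e-07 s.
Distance = s × t_tx = 200000000 × 1.24121e-07 = 24.8 m.

24.8 m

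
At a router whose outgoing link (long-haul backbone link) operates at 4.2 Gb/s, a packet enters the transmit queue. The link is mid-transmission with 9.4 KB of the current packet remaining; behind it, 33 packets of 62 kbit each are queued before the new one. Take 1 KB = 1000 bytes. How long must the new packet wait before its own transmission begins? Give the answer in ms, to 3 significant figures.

Each queued packet: L/R = 62000/4200000000 = 0.0147619 ms.
33 queued → 0.487143 ms.
Plus remaining 75200 bits of current packet: 0.0179048 ms.
Queuing delay = 0.505 ms.

0.505 ms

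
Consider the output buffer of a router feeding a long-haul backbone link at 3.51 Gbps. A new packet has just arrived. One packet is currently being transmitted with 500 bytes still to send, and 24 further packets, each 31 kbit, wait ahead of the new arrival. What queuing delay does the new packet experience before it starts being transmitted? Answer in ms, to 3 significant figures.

Each queued packet: L/R = 31000/3510000000 = 0.00883191 ms.
24 queued → 0.211966 ms.
Plus remaining 4000 bits of current packet: 0.0011396 ms.
Queuing delay = 0.213 ms.

0.213 ms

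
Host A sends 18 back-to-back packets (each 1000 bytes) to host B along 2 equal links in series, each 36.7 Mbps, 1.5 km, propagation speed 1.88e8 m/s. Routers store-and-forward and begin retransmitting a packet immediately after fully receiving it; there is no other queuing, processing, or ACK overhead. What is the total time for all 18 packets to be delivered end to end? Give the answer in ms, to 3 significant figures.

4.16 ms

Per-hop transmission t_tx = L/R = 8000/36700000 = 0.217984 ms.
Per-hop propagation t_prop = 1500/188000000 = 0.00797872 ms.
Pipeline fill: first packet needs 2·t_tx to clear all hops; remaining 17 packets each add one t_tx.
Total = (2+18-1)·t_tx + 2·t_prop = 19·0.217984 + 2·0.00797872 = 4.16 ms.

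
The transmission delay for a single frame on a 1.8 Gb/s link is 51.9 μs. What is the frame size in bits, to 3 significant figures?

L = R × t_tx = 1800000000 b/s × 5.19e-05 s = 93420 bits.

93400 bits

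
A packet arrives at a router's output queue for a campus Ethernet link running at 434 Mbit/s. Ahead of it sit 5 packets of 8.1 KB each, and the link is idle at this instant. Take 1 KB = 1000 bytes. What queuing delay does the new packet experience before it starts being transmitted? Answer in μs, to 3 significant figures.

Each queued packet: L/R = 64800/434000000 = 149.309 μs.
5 queued → 746.544 μs.
Queuing delay = 747 μs.

747 μs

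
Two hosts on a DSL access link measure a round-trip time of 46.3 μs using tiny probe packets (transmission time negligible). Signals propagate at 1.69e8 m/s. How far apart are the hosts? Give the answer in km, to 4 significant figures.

One-way propagation = RTT/2 = 23.15 μs.
d = s × t = 169000000 × 2.315e-05 = 3.912 km.

3.912 km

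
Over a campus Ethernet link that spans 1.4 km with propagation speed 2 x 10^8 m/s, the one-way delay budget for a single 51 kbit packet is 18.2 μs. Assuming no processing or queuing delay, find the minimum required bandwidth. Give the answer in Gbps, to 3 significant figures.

Propagation delay = 1400 / 200000000 = 7 μs.
Transmission budget = 18.2 − 7 = 11.2 μs.
R ≥ L / t_tx = 51000 bits / 1.12e-05 s = 4.55 Gbps.

4.55 Gbps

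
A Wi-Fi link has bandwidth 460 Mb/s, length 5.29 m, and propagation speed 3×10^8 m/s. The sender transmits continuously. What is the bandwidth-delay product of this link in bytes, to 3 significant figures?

Propagation delay = 5.29 / 300000000 = 1.76333e-08 s.
BDP = R × t_prop = 460000000 × 1.76333e-08 = 8.11133 bits.
In bytes: 8.11133/8 = 1.01 bytes.

1.01 bytes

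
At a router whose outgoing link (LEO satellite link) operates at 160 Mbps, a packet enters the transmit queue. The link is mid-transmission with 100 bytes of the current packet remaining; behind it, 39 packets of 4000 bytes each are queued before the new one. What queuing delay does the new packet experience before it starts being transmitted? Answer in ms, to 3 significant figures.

7.81 ms

Each queued packet: L/R = 32000/160000000 = 0.2 ms.
39 queued → 7.8 ms.
Plus remaining 800 bits of current packet: 0.005 ms.
Queuing delay = 7.81 ms.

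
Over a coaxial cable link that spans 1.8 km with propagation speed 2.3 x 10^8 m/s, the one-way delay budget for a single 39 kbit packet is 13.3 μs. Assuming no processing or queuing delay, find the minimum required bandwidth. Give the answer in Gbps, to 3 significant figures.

7.12 Gbps

Propagation delay = 1800 / 2.3e+08 = 7.82609 μs.
Transmission budget = 13.3 − 7.82609 = 5.47391 μs.
R ≥ L / t_tx = 39000 bits / 5.47391e-06 s = 7.12 Gbps.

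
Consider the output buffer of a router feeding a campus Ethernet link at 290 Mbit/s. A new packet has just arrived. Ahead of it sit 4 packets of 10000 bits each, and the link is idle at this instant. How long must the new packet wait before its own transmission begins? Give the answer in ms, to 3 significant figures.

0.138 ms

Each queued packet: L/R = 10000/290000000 = 0.0344828 ms.
4 queued → 0.137931 ms.
Queuing delay = 0.138 ms.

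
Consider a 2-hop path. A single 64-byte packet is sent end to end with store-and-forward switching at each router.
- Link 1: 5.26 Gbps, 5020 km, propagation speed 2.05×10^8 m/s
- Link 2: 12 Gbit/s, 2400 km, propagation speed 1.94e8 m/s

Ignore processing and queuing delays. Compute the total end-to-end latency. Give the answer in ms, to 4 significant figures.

36.86 ms

L = 64 × 8 = 512 bits.
Transmission delays (L/R per hop): 9.73384e-05, 4.26667e-05 ms; sum = 0.000140005 ms.
Propagation delays (d/s per hop): 24.4878, 12.3711 ms; sum = 36.8589 ms.
End-to-end = 36.86 ms.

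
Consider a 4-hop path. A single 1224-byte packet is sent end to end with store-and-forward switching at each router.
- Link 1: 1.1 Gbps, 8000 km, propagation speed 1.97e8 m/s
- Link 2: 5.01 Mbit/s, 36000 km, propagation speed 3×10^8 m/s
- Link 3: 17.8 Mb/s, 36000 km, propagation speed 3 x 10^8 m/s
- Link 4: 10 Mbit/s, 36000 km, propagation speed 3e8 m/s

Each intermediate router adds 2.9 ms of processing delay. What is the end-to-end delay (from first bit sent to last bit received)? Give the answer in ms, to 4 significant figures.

412.8 ms

L = 1224 × 8 = 9792 bits.
Transmission delays (L/R per hop): 0.00890182, 1.95449, 0.550112, 0.9792 ms; sum = 3.49271 ms.
Propagation delays (d/s per hop): 40.6091, 120, 120, 120 ms; sum = 400.609 ms.
Processing at 3 router(s): 3 × 2.9 ms = 8.7 ms.
End-to-end = 412.8 ms.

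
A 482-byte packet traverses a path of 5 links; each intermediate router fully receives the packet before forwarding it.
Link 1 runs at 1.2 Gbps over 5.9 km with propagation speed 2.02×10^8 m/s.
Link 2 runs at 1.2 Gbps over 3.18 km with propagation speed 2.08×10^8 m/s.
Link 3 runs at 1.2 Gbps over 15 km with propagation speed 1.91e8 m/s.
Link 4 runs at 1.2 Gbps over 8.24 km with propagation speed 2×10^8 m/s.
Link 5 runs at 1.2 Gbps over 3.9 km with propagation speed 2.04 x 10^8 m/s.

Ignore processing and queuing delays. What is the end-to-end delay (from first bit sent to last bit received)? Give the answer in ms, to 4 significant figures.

0.1994 ms

L = 482 × 8 = 3856 bits.
Transmission delay per hop = L/R = 3856/1200000000 = 0.00321333 ms; 5 hops → 0.0160667 ms.
Propagation delays (d/s per hop): 0.0292079, 0.0152885, 0.078534, 0.0412, 0.0191176 ms; sum = 0.183348 ms.
End-to-end = 0.1994 ms.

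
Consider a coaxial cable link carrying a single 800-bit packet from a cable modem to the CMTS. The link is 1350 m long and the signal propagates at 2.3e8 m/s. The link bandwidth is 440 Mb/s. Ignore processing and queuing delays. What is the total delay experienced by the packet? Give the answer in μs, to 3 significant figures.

Transmission delay = L/R = 800 / 440000000 = 1.81818 μs.
Propagation delay = d/s = 1350 m / 2.3e+08 m/s = 5.86957 μs.
Total = 7.69 μs.

7.69 μs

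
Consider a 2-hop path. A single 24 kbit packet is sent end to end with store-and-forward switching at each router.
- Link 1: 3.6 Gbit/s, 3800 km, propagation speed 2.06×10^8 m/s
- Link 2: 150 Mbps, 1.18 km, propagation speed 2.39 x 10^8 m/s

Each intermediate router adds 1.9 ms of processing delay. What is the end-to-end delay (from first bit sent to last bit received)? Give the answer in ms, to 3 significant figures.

L = 24000 bits.
Transmission delays (L/R per hop): 0.00666667, 0.16 ms; sum = 0.166667 ms.
Propagation delays (d/s per hop): 18.4466, 0.00493724 ms; sum = 18.4515 ms.
Processing at 1 router(s): 1 × 1.9 ms = 1.9 ms.
End-to-end = 20.5 ms.

20.5 ms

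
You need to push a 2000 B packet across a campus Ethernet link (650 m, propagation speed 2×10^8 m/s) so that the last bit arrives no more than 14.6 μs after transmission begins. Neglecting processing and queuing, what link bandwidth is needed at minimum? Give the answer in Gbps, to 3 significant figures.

L = 16000 bits.
Propagation delay = 650 / 200000000 = 3.25 μs.
Transmission budget = 14.6 − 3.25 = 11.35 μs.
R ≥ L / t_tx = 16000 bits / 1.135e-05 s = 1.41 Gbps.

1.41 Gbps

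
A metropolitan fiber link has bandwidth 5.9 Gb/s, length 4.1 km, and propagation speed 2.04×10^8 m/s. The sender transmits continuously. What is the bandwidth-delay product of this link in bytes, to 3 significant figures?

Propagation delay = 4100 / 204000000 = 2.0098e-05 s.
BDP = R × t_prop = 5900000000 × 2.0098e-05 = 118578 bits.
In bytes: 118578/8 = 14800 bytes.

14800 bytes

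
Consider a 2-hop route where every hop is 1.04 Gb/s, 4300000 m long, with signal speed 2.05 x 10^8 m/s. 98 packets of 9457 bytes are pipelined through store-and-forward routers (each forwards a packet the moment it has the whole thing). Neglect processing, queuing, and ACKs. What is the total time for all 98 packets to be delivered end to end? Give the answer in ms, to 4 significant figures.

Per-hop transmission t_tx = L/R = 75656/1040000000 = 0.0727462 ms.
Per-hop propagation t_prop = 4300000/2.05e+08 = 20.9756 ms.
Pipeline fill: first packet needs 2·t_tx to clear all hops; remaining 97 packets each add one t_tx.
Total = (2+98-1)·t_tx + 2·t_prop = 99·0.0727462 + 2·20.9756 = 49.15 ms.

49.15 ms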